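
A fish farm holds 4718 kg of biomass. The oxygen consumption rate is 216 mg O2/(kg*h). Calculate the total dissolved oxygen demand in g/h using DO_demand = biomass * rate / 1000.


Total O2 consumption (mg/h) = 4718 kg * 216 mg/(kg*h) = 1019088 mg/h
Convert to g/h: 1019088 / 1000 = 1019.088 g/h

1019.088 g/h


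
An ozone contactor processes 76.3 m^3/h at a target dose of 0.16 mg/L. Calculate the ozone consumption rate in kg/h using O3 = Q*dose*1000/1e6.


O3 demand (mg/h) = Q * dose * 1000 = 76.3 * 0.16 * 1000 = 12208 mg/h
Convert mg to kg: 12208 / 1e6 = 0.012208 kg/h

0.012208 kg/h


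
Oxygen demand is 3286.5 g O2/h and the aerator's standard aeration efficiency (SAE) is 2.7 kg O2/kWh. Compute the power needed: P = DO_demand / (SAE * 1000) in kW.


SAE in g O2/kWh = 2.7 * 1000 = 2700 g/kWh
P = DO_demand / SAE_g = 3286.5 / 2700 = 1.21722 kW

1.21722 kW


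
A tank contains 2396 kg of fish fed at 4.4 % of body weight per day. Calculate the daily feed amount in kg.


Feeding rate fraction = 4.4% / 100 = 0.044
Daily feed = 2396 kg * 0.044 = 105.424 kg/day

105.424 kg/day


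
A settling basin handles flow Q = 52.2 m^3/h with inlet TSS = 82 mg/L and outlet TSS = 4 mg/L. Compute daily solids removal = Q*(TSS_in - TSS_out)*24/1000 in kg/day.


Concentration drop: TSS_in - TSS_out = 82 - 4 = 78 mg/L
Hourly solids removed = Q * dTSS = 52.2 m^3/h * 78 mg/L = 4071.6 g/h  (m^3/h * mg/L = g/h)
Daily solids removed = 4071.6 * 24 = 97718.4 g/day
Convert g to kg: 97718.4 / 1000 = 97.7184 kg/day

97.7184 kg/day


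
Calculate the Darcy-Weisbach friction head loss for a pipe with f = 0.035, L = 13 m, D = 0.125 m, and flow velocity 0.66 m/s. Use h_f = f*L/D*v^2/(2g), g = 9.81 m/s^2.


v^2 = 0.66^2 = 0.4356 m^2/s^2
L/D = 13/0.125 = 104
h_f = f*(L/D)*v^2/(2g) = 0.035 * 104 * 0.4356 / 19.62 = 0.0808147 m

0.0808147 m


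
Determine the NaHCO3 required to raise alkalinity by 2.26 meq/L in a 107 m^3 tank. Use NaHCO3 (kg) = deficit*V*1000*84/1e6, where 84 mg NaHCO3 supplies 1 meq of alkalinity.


Tank volume in L = 107 m^3 * 1000 = 107000 L
Total meq required = 2.26 meq/L * 107000 L = 241820 meq
NaHCO3 mass = 241820 meq * 84 mg/meq / 1e6 = 20.3129 kg

20.3129 kg


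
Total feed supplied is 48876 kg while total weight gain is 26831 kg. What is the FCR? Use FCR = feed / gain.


FCR = feed consumed / weight gained
FCR = 48876 kg / 26831 kg = 1.82162

1.82162


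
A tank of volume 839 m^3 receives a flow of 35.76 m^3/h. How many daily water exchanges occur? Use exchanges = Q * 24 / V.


Daily flow volume = 35.76 m^3/h * 24 h = 858.24 m^3/day
Exchanges = daily flow / tank volume = 858.24 / 839 = 1.02293 exchanges/day

1.02293 exchanges/day


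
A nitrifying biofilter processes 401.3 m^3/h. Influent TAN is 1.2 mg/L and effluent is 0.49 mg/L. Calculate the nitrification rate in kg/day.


Concentration drop: TAN_in - TAN_out = 1.2 - 0.49 = 0.71 mg/L
Hourly TAN removed = Q * dTAN = 401.3 m^3/h * 0.71 mg/L = 284.923 g/h  (m^3/h * mg/L = g/h)
Daily TAN removed = 284.923 * 24 = 6838.152 g/day
Convert to kg/day: 6838.152 / 1000 = 6.838152 kg/day

6.838152 kg/day


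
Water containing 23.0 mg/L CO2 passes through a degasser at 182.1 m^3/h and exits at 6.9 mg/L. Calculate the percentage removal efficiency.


CO2_out / CO2_in = 6.9 / 23.0 = 0.3
Fraction remaining = 0.3
efficiency = (1 - 0.3) * 100 = 70 %

70 %


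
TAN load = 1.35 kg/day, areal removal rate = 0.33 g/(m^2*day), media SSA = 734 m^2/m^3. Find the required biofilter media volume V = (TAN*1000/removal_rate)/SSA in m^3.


A = 1.35*1000 / 0.33 = 4090.9091 m^2
V = 4090.9091 / 734 = 5.57345

5.57345 m^3


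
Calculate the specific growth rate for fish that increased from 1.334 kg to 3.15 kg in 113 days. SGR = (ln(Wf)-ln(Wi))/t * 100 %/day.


ln(W_f) = ln(3.15) = 1.1474025
ln(W_i) = ln(1.334) = 0.28818195
ln(W_f) - ln(W_i) = 1.1474025 - 0.28818195 = 0.85922055
SGR = 0.85922055 / 113 * 100 = 0.760372 %/day

0.760372 %/day


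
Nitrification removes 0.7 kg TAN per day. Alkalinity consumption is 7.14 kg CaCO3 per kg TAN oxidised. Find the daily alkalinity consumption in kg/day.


Alkalinity factor: 7.14 kg CaCO3 consumed per kg TAN nitrified
alk = 0.7 kg TAN * 7.14 = 4.998 kg CaCO3/day

4.998 kg CaCO3/day


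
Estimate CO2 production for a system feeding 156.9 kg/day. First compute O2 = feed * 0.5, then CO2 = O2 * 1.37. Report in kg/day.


O2 = 156.9 * 0.5 = 78.45
CO2 = 78.45 * 1.37 = 107.4765

107.4765 kg/day


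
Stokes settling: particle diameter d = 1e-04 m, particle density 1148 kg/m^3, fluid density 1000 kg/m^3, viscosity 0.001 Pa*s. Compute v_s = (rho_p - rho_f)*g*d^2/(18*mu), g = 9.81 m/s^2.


Density difference: rho_p - rho_f = 1148 - 1000 = 148 kg/m^3
d^2 = (1e-04)^2 = 1e-08 m^2
Numerator = (rho_p - rho_f) * g * d^2 = 148 * 9.81 * 1e-08 = 1.45188e-05
Denominator = 18 * mu = 18 * 0.001 = 0.018
v_s = 1.45188e-05 / 0.018 = 8.066e-04 m/s
Check: Re = rho_f * v_s * d / mu = 1000 * 8.066e-04 * 1e-04 / 0.001 = 0.0807 < 1, so Stokes' law applies.

8.066e-04 m/s


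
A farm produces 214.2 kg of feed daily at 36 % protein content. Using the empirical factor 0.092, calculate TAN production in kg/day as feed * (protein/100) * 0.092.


Protein in feed = 214.2 * 36/100 = 77.112 kg/day
TAN = protein * 0.092 = 77.112 * 0.092 = 7.094304 kg/day

7.094304 kg/day


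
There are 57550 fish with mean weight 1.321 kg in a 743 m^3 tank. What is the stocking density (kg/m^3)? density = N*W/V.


Total biomass = 57550 fish * 1.321 kg = 76023.55 kg
Density = total biomass / volume = 76023.55 / 743 = 102.32 kg/m^3

102.32 kg/m^3


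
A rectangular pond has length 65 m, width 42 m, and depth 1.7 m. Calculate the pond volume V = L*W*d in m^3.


Base area = L * W = 65 * 42 = 2730 m^2
Volume = area * depth = 2730 * 1.7 = 4641 m^3

4641 m^3


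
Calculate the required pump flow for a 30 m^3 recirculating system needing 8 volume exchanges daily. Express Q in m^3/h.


Daily recirculation volume = 30 m^3 * 8 = 240 m^3/day
Flow rate Q = daily volume / 24 h = 240 / 24 = 10 m^3/h

10 m^3/h


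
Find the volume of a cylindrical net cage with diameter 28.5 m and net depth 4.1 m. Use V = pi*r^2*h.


r = d/2 = 28.5/2 = 14.25 m
Base area = pi*r^2 = pi*14.25^2 = 637.93966 m^2
Volume = 637.93966 * 4.1 = 2615.55 m^3

2615.55 m^3


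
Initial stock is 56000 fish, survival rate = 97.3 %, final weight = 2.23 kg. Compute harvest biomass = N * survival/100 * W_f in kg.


Survivors = 56000 * 97.3/100 = 54488 fish
Harvest biomass = survivors * W_f = 54488 * 2.23 = 121508.24 kg

121508.24 kg


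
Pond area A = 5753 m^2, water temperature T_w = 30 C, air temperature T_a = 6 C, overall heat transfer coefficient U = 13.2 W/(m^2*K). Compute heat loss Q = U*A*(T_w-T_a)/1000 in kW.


Temperature difference dT = 30 - 6 = 24 K
Heat loss (W) = U * A * dT = 13.2 * 5753 * 24 = 1822550.4 W
Convert to kW: 1822550.4 / 1000 = 1822.5504 kW

1822.5504 kW


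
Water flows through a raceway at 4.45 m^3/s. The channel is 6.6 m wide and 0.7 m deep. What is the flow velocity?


Cross-sectional area = W * d = 6.6 * 0.7 = 4.62 m^2
Velocity = Q / A = 4.45 / 4.62 = 0.963203 m/s

0.963203 m/s


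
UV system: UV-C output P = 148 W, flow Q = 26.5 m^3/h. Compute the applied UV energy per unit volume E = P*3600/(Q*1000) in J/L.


Energy delivered per hour = 148 W * 3600 s = 532800 J/h
Volume treated per hour = 26.5 m^3/h * 1000 = 26500 L/h
dose = 532800 / 26500 = 20.1057 J/L

20.1057 J/L


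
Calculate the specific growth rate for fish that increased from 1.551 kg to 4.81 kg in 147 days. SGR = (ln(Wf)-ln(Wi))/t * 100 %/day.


ln(W_f) = ln(4.81) = 1.5706971
ln(W_i) = ln(1.551) = 0.43889988
ln(W_f) - ln(W_i) = 1.5706971 - 0.43889988 = 1.1317972
SGR = 1.1317972 / 147 * 100 = 0.76993 %/day

0.76993 %/day


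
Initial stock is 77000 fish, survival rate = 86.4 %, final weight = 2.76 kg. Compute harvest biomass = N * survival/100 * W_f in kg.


Survivors = 77000 * 86.4/100 = 66528 fish
Harvest biomass = survivors * W_f = 66528 * 2.76 = 183617.28 kg

183617.28 kg


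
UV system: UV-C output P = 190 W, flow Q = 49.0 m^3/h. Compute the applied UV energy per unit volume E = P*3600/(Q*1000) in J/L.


Energy delivered per hour = 190 W * 3600 s = 684000 J/h
Volume treated per hour = 49.0 m^3/h * 1000 = 49000 L/h
dose = 684000 / 49000 = 13.9592 J/L

13.9592 J/L


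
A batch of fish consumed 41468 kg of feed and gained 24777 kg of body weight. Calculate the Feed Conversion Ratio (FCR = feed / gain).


FCR = feed consumed / weight gained
FCR = 41468 kg / 24777 kg = 1.67365

1.67365


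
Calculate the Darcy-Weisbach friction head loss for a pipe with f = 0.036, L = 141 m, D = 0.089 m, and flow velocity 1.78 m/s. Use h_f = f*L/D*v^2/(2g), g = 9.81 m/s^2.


v^2 = 1.78^2 = 3.1684 m^2/s^2
L/D = 141/0.089 = 1584.2697
h_f = f*(L/D)*v^2/(2g) = 0.036 * 1584.2697 * 3.1684 / 19.62 = 9.21028 m

9.21028 m


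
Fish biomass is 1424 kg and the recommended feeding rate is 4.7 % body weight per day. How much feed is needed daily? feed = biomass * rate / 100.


Feeding rate fraction = 4.7% / 100 = 0.047
Daily feed = 1424 kg * 0.047 = 66.928 kg/day

66.928 kg/day


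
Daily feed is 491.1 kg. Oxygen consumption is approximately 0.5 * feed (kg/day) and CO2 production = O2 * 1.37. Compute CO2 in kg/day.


O2 = 491.1 * 0.5 = 245.55
CO2 = 245.55 * 1.37 = 336.4035

336.4035 kg/day


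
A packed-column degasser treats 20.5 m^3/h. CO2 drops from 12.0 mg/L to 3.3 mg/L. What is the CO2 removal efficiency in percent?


CO2_out / CO2_in = 3.3 / 12.0 = 0.275
Fraction remaining = 0.275
efficiency = (1 - 0.275) * 100 = 72.5 %

72.5 %


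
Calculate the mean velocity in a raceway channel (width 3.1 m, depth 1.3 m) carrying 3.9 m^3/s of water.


Cross-sectional area = W * d = 3.1 * 1.3 = 4.03 m^2
Velocity = Q / A = 3.9 / 4.03 = 0.967742 m/s

0.967742 m/s


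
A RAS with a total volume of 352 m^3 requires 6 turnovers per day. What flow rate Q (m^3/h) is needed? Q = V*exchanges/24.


Daily recirculation volume = 352 m^3 * 6 = 2112 m^3/day
Flow rate Q = daily volume / 24 h = 2112 / 24 = 88 m^3/h

88 m^3/h


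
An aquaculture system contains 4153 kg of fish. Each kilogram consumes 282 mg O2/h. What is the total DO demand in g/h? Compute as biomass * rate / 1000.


Total O2 consumption (mg/h) = 4153 kg * 282 mg/(kg*h) = 1171146 mg/h
Convert to g/h: 1171146 / 1000 = 1171.146 g/h

1171.146 g/h


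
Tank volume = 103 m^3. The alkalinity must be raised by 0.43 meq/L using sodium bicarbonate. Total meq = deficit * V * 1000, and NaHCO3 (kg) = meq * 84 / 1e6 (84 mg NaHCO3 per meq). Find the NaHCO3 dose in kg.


Tank volume in L = 103 m^3 * 1000 = 103000 L
Total meq required = 0.43 meq/L * 103000 L = 44290 meq
NaHCO3 mass = 44290 meq * 84 mg/meq / 1e6 = 3.72036 kg

3.72036 kg


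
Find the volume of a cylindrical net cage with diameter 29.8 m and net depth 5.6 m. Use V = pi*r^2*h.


r = d/2 = 29.8/2 = 14.9 m
Base area = pi*r^2 = pi*14.9^2 = 697.46499 m^2
Volume = 697.46499 * 5.6 = 3905.8 m^3

3905.8 m^3


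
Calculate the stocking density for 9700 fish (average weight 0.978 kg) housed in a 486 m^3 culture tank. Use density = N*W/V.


Total biomass = 9700 fish * 0.978 kg = 9486.6 kg
Density = total biomass / volume = 9486.6 / 486 = 19.5198 kg/m^3

19.5198 kg/m^3


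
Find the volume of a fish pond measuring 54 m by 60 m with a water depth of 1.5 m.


Base area = L * W = 54 * 60 = 3240 m^2
Volume = area * depth = 3240 * 1.5 = 4860 m^3

4860 m^3


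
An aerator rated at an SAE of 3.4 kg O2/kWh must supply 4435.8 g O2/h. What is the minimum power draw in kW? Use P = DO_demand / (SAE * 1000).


SAE in g O2/kWh = 3.4 * 1000 = 3400 g/kWh
P = DO_demand / SAE_g = 4435.8 / 3400 = 1.30465 kW

1.30465 kW


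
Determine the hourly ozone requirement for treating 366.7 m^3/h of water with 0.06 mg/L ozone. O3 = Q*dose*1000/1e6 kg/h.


O3 demand (mg/h) = Q * dose * 1000 = 366.7 * 0.06 * 1000 = 22002 mg/h
Convert mg to kg: 22002 / 1e6 = 0.022002 kg/h

0.022002 kg/h


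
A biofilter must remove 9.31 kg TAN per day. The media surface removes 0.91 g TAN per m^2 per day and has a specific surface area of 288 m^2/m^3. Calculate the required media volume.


A = 9.31*1000 / 0.91 = 10230.769 m^2
V = 10230.769 / 288 = 35.5235

35.5235 m^3


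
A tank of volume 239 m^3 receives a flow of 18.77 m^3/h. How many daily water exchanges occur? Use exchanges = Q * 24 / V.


Daily flow volume = 18.77 m^3/h * 24 h = 450.48 m^3/day
Exchanges = daily flow / tank volume = 450.48 / 239 = 1.88485 exchanges/day

1.88485 exchanges/day


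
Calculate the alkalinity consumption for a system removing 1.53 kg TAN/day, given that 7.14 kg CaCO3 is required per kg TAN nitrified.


Alkalinity factor: 7.14 kg CaCO3 consumed per kg TAN nitrified
alk = 1.53 kg TAN * 7.14 = 10.9242 kg CaCO3/day

10.9242 kg CaCO3/day


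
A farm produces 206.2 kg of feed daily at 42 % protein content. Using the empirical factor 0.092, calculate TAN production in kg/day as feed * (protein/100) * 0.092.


Protein in feed = 206.2 * 42/100 = 86.604 kg/day
TAN = protein * 0.092 = 86.604 * 0.092 = 7.967568 kg/day

7.967568 kg/day


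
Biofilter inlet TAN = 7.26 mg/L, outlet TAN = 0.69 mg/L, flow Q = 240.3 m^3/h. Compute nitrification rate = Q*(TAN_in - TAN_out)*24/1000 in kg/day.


Concentration drop: TAN_in - TAN_out = 7.26 - 0.69 = 6.57 mg/L
Hourly TAN removed = Q * dTAN = 240.3 m^3/h * 6.57 mg/L = 1578.771 g/h  (m^3/h * mg/L = g/h)
Daily TAN removed = 1578.771 * 24 = 37890.504 g/day
Convert to kg/day: 37890.504 / 1000 = 37.890504 kg/day

37.890504 kg/day


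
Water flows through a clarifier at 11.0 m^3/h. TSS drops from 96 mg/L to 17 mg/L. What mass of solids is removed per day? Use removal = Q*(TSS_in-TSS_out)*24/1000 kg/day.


Concentration drop: TSS_in - TSS_out = 96 - 17 = 79 mg/L
Hourly solids removed = Q * dTSS = 11.0 m^3/h * 79 mg/L = 869 g/h  (m^3/h * mg/L = g/h)
Daily solids removed = 869 * 24 = 20856 g/day
Convert g to kg: 20856 / 1000 = 20.856 kg/day

20.856 kg/day


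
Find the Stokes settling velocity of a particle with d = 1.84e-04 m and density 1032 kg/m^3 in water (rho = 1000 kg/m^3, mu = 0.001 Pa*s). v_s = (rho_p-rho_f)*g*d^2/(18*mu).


Density difference: rho_p - rho_f = 1032 - 1000 = 32 kg/m^3
d^2 = (1.84e-04)^2 = 3.3856e-08 m^2
Numerator = (rho_p - rho_f) * g * d^2 = 32 * 9.81 * 3.3856e-08 = 1.0628076e-05
Denominator = 18 * mu = 18 * 0.001 = 0.018
v_s = 1.0628076e-05 / 0.018 = 5.90449e-04 m/s
Check: Re = rho_f * v_s * d / mu = 1000 * 5.90449e-04 * 1.84e-04 / 0.001 = 0.109 < 1, so Stokes' law applies.

5.90449e-04 m/s


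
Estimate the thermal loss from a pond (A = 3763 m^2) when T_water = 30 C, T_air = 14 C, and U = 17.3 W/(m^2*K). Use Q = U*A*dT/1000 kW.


Temperature difference dT = 30 - 14 = 16 K
Heat loss (W) = U * A * dT = 17.3 * 3763 * 16 = 1041598.4 W
Convert to kW: 1041598.4 / 1000 = 1041.5984 kW

1041.5984 kW


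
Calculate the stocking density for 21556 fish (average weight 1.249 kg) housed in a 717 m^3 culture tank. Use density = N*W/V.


Total biomass = 21556 fish * 1.249 kg = 26923.444 kg
Density = total biomass / volume = 26923.444 / 717 = 37.5501 kg/m^3

37.5501 kg/m^3


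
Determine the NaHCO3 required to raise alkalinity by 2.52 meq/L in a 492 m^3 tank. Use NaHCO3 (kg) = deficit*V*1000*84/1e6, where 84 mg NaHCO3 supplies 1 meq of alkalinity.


Tank volume in L = 492 m^3 * 1000 = 492000 L
Total meq required = 2.52 meq/L * 492000 L = 1239840 meq
NaHCO3 mass = 1239840 meq * 84 mg/meq / 1e6 = 104.147 kg

104.147 kg


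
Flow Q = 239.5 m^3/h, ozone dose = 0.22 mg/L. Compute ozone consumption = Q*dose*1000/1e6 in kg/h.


O3 demand (mg/h) = Q * dose * 1000 = 239.5 * 0.22 * 1000 = 52690 mg/h
Convert mg to kg: 52690 / 1e6 = 0.05269 kg/h

0.05269 kg/h


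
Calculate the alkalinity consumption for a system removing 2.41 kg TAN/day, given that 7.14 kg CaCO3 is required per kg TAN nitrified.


Alkalinity factor: 7.14 kg CaCO3 consumed per kg TAN nitrified
alk = 2.41 kg TAN * 7.14 = 17.2074 kg CaCO3/day

17.2074 kg CaCO3/day


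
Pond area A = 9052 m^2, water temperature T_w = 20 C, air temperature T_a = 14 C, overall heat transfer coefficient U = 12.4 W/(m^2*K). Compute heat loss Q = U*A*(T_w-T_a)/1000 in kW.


Temperature difference dT = 20 - 14 = 6 K
Heat loss (W) = U * A * dT = 12.4 * 9052 * 6 = 673468.8 W
Convert to kW: 673468.8 / 1000 = 673.4688 kW

673.4688 kW


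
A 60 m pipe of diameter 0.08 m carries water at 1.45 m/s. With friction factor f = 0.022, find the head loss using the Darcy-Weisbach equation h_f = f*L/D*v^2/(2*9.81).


v^2 = 1.45^2 = 2.1025 m^2/s^2
L/D = 60/0.08 = 750
h_f = f*(L/D)*v^2/(2g) = 0.022 * 750 * 2.1025 / 19.62 = 1.76816 m

1.76816 m


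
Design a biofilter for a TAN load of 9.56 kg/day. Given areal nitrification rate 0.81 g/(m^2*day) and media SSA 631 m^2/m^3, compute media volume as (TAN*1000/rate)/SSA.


A = 9.56*1000 / 0.81 = 11802.469 m^2
V = 11802.469 / 631 = 18.7044

18.7044 m^3


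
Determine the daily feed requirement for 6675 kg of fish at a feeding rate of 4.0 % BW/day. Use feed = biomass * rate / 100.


Feeding rate fraction = 4.0% / 100 = 0.04
Daily feed = 6675 kg * 0.04 = 267 kg/day

267 kg/day


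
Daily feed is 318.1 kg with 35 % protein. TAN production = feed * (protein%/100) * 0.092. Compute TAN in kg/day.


Protein in feed = 318.1 * 35/100 = 111.335 kg/day
TAN = protein * 0.092 = 111.335 * 0.092 = 10.24282 kg/day

10.24282 kg/day


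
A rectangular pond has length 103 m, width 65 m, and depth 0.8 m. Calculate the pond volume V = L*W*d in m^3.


Base area = L * W = 103 * 65 = 6695 m^2
Volume = area * depth = 6695 * 0.8 = 5356 m^3

5356 m^3


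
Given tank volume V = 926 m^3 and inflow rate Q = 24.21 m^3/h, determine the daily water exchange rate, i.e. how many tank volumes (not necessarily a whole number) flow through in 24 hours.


Daily flow volume = 24.21 m^3/h * 24 h = 581.04 m^3/day
Exchanges = daily flow / tank volume = 581.04 / 926 = 0.627473 exchanges/day

0.627473 exchanges/day


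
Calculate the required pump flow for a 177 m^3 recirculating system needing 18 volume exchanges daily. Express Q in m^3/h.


Daily recirculation volume = 177 m^3 * 18 = 3186 m^3/day
Flow rate Q = daily volume / 24 h = 3186 / 24 = 132.75 m^3/h

132.75 m^3/h


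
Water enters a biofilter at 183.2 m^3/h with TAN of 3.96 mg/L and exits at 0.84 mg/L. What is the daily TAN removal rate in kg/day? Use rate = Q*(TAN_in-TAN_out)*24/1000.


Concentration drop: TAN_in - TAN_out = 3.96 - 0.84 = 3.12 mg/L
Hourly TAN removed = Q * dTAN = 183.2 m^3/h * 3.12 mg/L = 571.584 g/h  (m^3/h * mg/L = g/h)
Daily TAN removed = 571.584 * 24 = 13718.016 g/day
Convert to kg/day: 13718.016 / 1000 = 13.718016 kg/day

13.718016 kg/day


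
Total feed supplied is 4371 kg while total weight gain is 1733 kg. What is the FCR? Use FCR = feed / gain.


FCR = feed consumed / weight gained
FCR = 4371 kg / 1733 kg = 2.52222

2.52222


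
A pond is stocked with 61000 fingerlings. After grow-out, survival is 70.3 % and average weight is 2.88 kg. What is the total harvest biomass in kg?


Survivors = 61000 * 70.3/100 = 42883 fish
Harvest biomass = survivors * W_f = 42883 * 2.88 = 123503.04 kg

123503.04 kg


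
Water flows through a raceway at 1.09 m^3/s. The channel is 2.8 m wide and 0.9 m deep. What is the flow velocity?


Cross-sectional area = W * d = 2.8 * 0.9 = 2.52 m^2
Velocity = Q / A = 1.09 / 2.52 = 0.43254 m/s

0.43254 m/s


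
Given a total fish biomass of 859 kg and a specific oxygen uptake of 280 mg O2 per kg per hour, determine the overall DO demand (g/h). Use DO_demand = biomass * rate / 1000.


Total O2 consumption (mg/h) = 859 kg * 280 mg/(kg*h) = 240520 mg/h
Convert to g/h: 240520 / 1000 = 240.52 g/h

240.52 g/h


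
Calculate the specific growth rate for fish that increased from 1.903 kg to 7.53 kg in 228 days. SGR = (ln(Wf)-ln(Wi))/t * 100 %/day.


ln(W_f) = ln(7.53) = 2.018895
ln(W_i) = ln(1.903) = 0.64343159
ln(W_f) - ln(W_i) = 2.018895 - 0.64343159 = 1.3754634
SGR = 1.3754634 / 228 * 100 = 0.603273 %/day

0.603273 %/day


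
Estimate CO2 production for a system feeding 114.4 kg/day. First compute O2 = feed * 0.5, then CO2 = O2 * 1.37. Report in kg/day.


O2 = 114.4 * 0.5 = 57.2
CO2 = 57.2 * 1.37 = 78.364

78.364 kg/day


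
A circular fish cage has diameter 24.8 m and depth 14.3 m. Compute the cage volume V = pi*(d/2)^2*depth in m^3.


r = d/2 = 24.8/2 = 12.4 m
Base area = pi*r^2 = pi*12.4^2 = 483.05129 m^2
Volume = 483.05129 * 14.3 = 6907.63 m^3

6907.63 m^3


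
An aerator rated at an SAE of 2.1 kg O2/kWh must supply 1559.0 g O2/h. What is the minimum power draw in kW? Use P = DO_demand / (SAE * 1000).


SAE in g O2/kWh = 2.1 * 1000 = 2100 g/kWh
P = DO_demand / SAE_g = 1559.0 / 2100 = 0.742381 kW

0.742381 kW


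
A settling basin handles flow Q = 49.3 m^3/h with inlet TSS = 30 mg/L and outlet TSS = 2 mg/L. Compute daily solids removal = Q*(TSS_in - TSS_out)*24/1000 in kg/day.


Concentration drop: TSS_in - TSS_out = 30 - 2 = 28 mg/L
Hourly solids removed = Q * dTSS = 49.3 m^3/h * 28 mg/L = 1380.4 g/h  (m^3/h * mg/L = g/h)
Daily solids removed = 1380.4 * 24 = 33129.6 g/day
Convert g to kg: 33129.6 / 1000 = 33.1296 kg/day

33.1296 kg/day


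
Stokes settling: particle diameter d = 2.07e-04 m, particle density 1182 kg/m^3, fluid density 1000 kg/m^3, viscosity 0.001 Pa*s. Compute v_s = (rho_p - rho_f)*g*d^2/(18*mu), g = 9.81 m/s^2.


Density difference: rho_p - rho_f = 1182 - 1000 = 182 kg/m^3
d^2 = (2.07e-04)^2 = 4.2849e-08 m^2
Numerator = (rho_p - rho_f) * g * d^2 = 182 * 9.81 * 4.2849e-08 = 7.6503462e-05
Denominator = 18 * mu = 18 * 0.001 = 0.018
v_s = 7.6503462e-05 / 0.018 = 0.00425019 m/s
Check: Re = rho_f * v_s * d / mu = 1000 * 0.00425019 * 2.07e-04 / 0.001 = 0.88 < 1, so Stokes' law applies.

0.00425019 m/s


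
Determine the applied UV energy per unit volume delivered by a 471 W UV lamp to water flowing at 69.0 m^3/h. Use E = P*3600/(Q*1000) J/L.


Energy delivered per hour = 471 W * 3600 s = 1695600 J/h
Volume treated per hour = 69.0 m^3/h * 1000 = 69000 L/h
dose = 1695600 / 69000 = 24.5739 J/L

24.5739 J/L


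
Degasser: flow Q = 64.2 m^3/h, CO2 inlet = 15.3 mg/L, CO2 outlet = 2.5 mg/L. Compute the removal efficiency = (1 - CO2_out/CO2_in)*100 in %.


CO2_out / CO2_in = 2.5 / 15.3 = 0.16339869
Fraction remaining = 0.16339869
efficiency = (1 - 0.16339869) * 100 = 83.6601 %

83.6601 %


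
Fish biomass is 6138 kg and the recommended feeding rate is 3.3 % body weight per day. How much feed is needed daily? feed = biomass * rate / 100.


Feeding rate fraction = 3.3% / 100 = 0.033
Daily feed = 6138 kg * 0.033 = 202.554 kg/day

202.554 kg/day


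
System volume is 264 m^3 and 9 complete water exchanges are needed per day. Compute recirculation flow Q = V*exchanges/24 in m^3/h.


Daily recirculation volume = 264 m^3 * 9 = 2376 m^3/day
Flow rate Q = daily volume / 24 h = 2376 / 24 = 99 m^3/h

99 m^3/h


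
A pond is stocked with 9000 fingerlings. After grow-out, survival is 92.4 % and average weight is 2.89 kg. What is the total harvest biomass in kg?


Survivors = 9000 * 92.4/100 = 8316 fish
Harvest biomass = survivors * W_f = 8316 * 2.89 = 24033.24 kg

24033.24 kg


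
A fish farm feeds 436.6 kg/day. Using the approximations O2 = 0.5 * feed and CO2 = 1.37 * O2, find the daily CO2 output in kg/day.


O2 = 436.6 * 0.5 = 218.3
CO2 = 218.3 * 1.37 = 299.071

299.071 kg/day


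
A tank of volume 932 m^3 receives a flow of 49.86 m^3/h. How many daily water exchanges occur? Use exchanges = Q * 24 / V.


Daily flow volume = 49.86 m^3/h * 24 h = 1196.64 m^3/day
Exchanges = daily flow / tank volume = 1196.64 / 932 = 1.28395 exchanges/day

1.28395 exchanges/day


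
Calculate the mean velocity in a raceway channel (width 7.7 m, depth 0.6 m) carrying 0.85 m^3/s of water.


Cross-sectional area = W * d = 7.7 * 0.6 = 4.62 m^2
Velocity = Q / A = 0.85 / 4.62 = 0.183983 m/s

0.183983 m/s


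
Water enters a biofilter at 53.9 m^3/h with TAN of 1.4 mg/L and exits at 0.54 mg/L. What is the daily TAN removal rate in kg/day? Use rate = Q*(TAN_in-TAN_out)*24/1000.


Concentration drop: TAN_in - TAN_out = 1.4 - 0.54 = 0.86 mg/L
Hourly TAN removed = Q * dTAN = 53.9 m^3/h * 0.86 mg/L = 46.354 g/h  (m^3/h * mg/L = g/h)
Daily TAN removed = 46.354 * 24 = 1112.496 g/day
Convert to kg/day: 1112.496 / 1000 = 1.112496 kg/day

1.112496 kg/day


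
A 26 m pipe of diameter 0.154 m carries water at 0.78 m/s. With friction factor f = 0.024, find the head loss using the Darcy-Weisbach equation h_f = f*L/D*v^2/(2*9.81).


v^2 = 0.78^2 = 0.6084 m^2/s^2
L/D = 26/0.154 = 168.83117
h_f = f*(L/D)*v^2/(2g) = 0.024 * 168.83117 * 0.6084 / 19.62 = 0.125648 m

0.125648 m


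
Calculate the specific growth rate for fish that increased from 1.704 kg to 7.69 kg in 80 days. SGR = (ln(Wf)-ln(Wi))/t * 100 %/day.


ln(W_f) = ln(7.69) = 2.0399208
ln(W_i) = ln(1.704) = 0.53297843
ln(W_f) - ln(W_i) = 2.0399208 - 0.53297843 = 1.5069424
SGR = 1.5069424 / 80 * 100 = 1.88368 %/day

1.88368 %/day


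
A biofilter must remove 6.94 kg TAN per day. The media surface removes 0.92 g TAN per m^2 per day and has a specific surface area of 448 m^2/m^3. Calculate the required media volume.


A = 6.94*1000 / 0.92 = 7543.4783 m^2
V = 7543.4783 / 448 = 16.8381

16.8381 m^3


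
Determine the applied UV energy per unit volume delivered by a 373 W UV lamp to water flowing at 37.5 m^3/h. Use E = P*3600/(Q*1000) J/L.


Energy delivered per hour = 373 W * 3600 s = 1342800 J/h
Volume treated per hour = 37.5 m^3/h * 1000 = 37500 L/h
dose = 1342800 / 37500 = 35.808 J/L

35.808 J/L


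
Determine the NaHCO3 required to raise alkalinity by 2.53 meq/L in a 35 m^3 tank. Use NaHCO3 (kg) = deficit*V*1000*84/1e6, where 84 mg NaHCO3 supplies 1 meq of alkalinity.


Tank volume in L = 35 m^3 * 1000 = 35000 L
Total meq required = 2.53 meq/L * 35000 L = 88550 meq
NaHCO3 mass = 88550 meq * 84 mg/meq / 1e6 = 7.4382 kg

7.4382 kg


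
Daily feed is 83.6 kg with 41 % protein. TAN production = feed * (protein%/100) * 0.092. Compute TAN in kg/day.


Protein in feed = 83.6 * 41/100 = 34.276 kg/day
TAN = protein * 0.092 = 34.276 * 0.092 = 3.153392 kg/day

3.153392 kg/day


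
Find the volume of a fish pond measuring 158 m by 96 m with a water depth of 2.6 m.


Base area = L * W = 158 * 96 = 15168 m^2
Volume = area * depth = 15168 * 2.6 = 39436.8 m^3

39436.8 m^3


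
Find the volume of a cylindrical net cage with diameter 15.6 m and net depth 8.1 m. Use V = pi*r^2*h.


r = d/2 = 15.6/2 = 7.8 m
Base area = pi*r^2 = pi*7.8^2 = 191.1345 m^2
Volume = 191.1345 * 8.1 = 1548.19 m^3

1548.19 m^3


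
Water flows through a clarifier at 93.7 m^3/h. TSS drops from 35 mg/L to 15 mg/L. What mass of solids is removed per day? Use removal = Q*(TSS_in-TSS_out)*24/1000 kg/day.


Concentration drop: TSS_in - TSS_out = 35 - 15 = 20 mg/L
Hourly solids removed = Q * dTSS = 93.7 m^3/h * 20 mg/L = 1874 g/h  (m^3/h * mg/L = g/h)
Daily solids removed = 1874 * 24 = 44976 g/day
Convert g to kg: 44976 / 1000 = 44.976 kg/day

44.976 kg/day


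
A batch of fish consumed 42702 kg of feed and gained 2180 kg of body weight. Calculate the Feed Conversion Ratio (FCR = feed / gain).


FCR = feed consumed / weight gained
FCR = 42702 kg / 2180 kg = 19.5881

19.5881


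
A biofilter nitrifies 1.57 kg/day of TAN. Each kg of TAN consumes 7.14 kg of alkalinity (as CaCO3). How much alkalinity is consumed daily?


Alkalinity factor: 7.14 kg CaCO3 consumed per kg TAN nitrified
alk = 1.57 kg TAN * 7.14 = 11.2098 kg CaCO3/day

11.2098 kg CaCO3/day


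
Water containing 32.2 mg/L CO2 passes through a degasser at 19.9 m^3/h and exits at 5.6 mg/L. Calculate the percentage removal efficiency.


CO2_out / CO2_in = 5.6 / 32.2 = 0.17391304
Fraction remaining = 0.17391304
efficiency = (1 - 0.17391304) * 100 = 82.6087 %

82.6087 %


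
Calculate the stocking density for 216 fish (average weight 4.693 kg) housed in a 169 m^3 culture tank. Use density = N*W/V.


Total biomass = 216 fish * 4.693 kg = 1013.688 kg
Density = total biomass / volume = 1013.688 / 169 = 5.99815 kg/m^3

5.99815 kg/m^3


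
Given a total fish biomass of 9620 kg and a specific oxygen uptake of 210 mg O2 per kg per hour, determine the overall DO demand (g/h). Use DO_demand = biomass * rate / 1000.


Total O2 consumption (mg/h) = 9620 kg * 210 mg/(kg*h) = 2020200 mg/h
Convert to g/h: 2020200 / 1000 = 2020.2 g/h

2020.2 g/h


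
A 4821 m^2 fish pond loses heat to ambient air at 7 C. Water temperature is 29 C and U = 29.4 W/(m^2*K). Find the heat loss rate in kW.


Temperature difference dT = 29 - 7 = 22 K
Heat loss (W) = U * A * dT = 29.4 * 4821 * 22 = 3118222.8 W
Convert to kW: 3118222.8 / 1000 = 3118.2228 kW

3118.2228 kW


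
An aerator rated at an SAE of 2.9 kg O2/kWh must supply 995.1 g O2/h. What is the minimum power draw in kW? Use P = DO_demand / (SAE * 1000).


SAE in g O2/kWh = 2.9 * 1000 = 2900 g/kWh
P = DO_demand / SAE_g = 995.1 / 2900 = 0.343138 kW

0.343138 kW


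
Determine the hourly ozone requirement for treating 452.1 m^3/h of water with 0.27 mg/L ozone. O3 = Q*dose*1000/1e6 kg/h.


O3 demand (mg/h) = Q * dose * 1000 = 452.1 * 0.27 * 1000 = 122067 mg/h
Convert mg to kg: 122067 / 1e6 = 0.122067 kg/h

0.122067 kg/h


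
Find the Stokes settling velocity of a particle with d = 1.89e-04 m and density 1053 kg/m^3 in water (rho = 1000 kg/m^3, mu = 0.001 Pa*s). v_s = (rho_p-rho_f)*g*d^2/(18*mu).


Density difference: rho_p - rho_f = 1053 - 1000 = 53 kg/m^3
d^2 = (1.89e-04)^2 = 3.5721e-08 m^2
Numerator = (rho_p - rho_f) * g * d^2 = 53 * 9.81 * 3.5721e-08 = 1.857242e-05
Denominator = 18 * mu = 18 * 0.001 = 0.018
v_s = 1.857242e-05 / 0.018 = 0.0010318 m/s
Check: Re = rho_f * v_s * d / mu = 1000 * 0.0010318 * 1.89e-04 / 0.001 = 0.195 < 1, so Stokes' law applies.

0.0010318 m/s


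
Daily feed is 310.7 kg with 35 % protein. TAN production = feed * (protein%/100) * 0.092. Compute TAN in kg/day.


Protein in feed = 310.7 * 35/100 = 108.745 kg/day
TAN = protein * 0.092 = 108.745 * 0.092 = 10.00454 kg/day

10.00454 kg/day


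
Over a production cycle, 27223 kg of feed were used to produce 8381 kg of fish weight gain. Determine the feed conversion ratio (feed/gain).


FCR = feed consumed / weight gained
FCR = 27223 kg / 8381 kg = 3.24818

3.24818


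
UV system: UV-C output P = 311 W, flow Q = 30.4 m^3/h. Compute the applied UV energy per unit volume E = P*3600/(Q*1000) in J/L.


Energy delivered per hour = 311 W * 3600 s = 1119600 J/h
Volume treated per hour = 30.4 m^3/h * 1000 = 30400 L/h
dose = 1119600 / 30400 = 36.8289 J/L

36.8289 J/L


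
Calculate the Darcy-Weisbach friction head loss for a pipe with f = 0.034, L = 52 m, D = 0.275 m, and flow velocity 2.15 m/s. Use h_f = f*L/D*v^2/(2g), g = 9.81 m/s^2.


v^2 = 2.15^2 = 4.6225 m^2/s^2
L/D = 52/0.275 = 189.09091
h_f = f*(L/D)*v^2/(2g) = 0.034 * 189.09091 * 4.6225 / 19.62 = 1.5147 m

1.5147 m


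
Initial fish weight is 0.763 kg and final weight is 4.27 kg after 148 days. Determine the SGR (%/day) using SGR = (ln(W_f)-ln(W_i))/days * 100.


ln(W_f) = ln(4.27) = 1.4516138
ln(W_i) = ln(0.763) = -0.27049725
ln(W_f) - ln(W_i) = 1.4516138 - -0.27049725 = 1.7221111
SGR = 1.7221111 / 148 * 100 = 1.16359 %/day

1.16359 %/day


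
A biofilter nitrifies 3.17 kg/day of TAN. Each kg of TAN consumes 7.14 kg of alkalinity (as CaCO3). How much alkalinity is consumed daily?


Alkalinity factor: 7.14 kg CaCO3 consumed per kg TAN nitrified
alk = 3.17 kg TAN * 7.14 = 22.6338 kg CaCO3/day

22.6338 kg CaCO3/day


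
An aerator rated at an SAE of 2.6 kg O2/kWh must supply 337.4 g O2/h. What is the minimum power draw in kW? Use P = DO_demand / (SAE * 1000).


SAE in g O2/kWh = 2.6 * 1000 = 2600 g/kWh
P = DO_demand / SAE_g = 337.4 / 2600 = 0.129769 kW

0.129769 kW


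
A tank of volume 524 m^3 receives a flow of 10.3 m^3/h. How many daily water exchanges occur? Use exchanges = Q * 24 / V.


Daily flow volume = 10.3 m^3/h * 24 h = 247.2 m^3/day
Exchanges = daily flow / tank volume = 247.2 / 524 = 0.471756 exchanges/day

0.471756 exchanges/day


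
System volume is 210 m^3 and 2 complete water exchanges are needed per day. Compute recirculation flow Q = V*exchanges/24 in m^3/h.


Daily recirculation volume = 210 m^3 * 2 = 420 m^3/day
Flow rate Q = daily volume / 24 h = 420 / 24 = 17.5 m^3/h

17.5 m^3/h


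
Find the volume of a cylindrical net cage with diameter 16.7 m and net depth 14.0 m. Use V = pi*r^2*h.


r = d/2 = 16.7/2 = 8.35 m
Base area = pi*r^2 = pi*8.35^2 = 219.03969 m^2
Volume = 219.03969 * 14.0 = 3066.56 m^3

3066.56 m^3


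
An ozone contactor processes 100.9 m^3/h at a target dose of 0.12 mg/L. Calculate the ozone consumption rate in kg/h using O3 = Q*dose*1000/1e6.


O3 demand (mg/h) = Q * dose * 1000 = 100.9 * 0.12 * 1000 = 12108 mg/h
Convert mg to kg: 12108 / 1e6 = 0.012108 kg/h

0.012108 kg/h


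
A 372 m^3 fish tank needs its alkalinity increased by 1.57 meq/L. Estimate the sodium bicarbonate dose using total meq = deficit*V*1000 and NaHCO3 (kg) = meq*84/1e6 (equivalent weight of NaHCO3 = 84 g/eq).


Tank volume in L = 372 m^3 * 1000 = 372000 L
Total meq required = 1.57 meq/L * 372000 L = 584040 meq
NaHCO3 mass = 584040 meq * 84 mg/meq / 1e6 = 49.0594 kg

49.0594 kg


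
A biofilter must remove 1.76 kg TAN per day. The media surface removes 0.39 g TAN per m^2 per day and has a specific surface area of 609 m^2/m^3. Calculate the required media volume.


A = 1.76*1000 / 0.39 = 4512.8205 m^2
V = 4512.8205 / 609 = 7.41021

7.41021 m^3


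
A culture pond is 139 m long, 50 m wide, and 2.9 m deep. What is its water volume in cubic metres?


Base area = L * W = 139 * 50 = 6950 m^2
Volume = area * depth = 6950 * 2.9 = 20155 m^3

20155 m^3


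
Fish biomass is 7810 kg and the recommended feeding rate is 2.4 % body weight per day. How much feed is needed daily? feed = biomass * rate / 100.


Feeding rate fraction = 2.4% / 100 = 0.024
Daily feed = 7810 kg * 0.024 = 187.44 kg/day

187.44 kg/day


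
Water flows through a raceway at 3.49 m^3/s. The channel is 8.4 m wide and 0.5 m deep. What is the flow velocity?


Cross-sectional area = W * d = 8.4 * 0.5 = 4.2 m^2
Velocity = Q / A = 3.49 / 4.2 = 0.830952 m/s

0.830952 m/s


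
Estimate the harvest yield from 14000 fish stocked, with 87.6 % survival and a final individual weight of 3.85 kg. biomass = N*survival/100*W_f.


Survivors = 14000 * 87.6/100 = 12264 fish
Harvest biomass = survivors * W_f = 12264 * 3.85 = 47216.4 kg

47216.4 kg


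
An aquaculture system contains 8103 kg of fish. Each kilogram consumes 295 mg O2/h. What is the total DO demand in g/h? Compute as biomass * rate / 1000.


Total O2 consumption (mg/h) = 8103 kg * 295 mg/(kg*h) = 2390385 mg/h
Convert to g/h: 2390385 / 1000 = 2390.385 g/h

2390.385 g/h


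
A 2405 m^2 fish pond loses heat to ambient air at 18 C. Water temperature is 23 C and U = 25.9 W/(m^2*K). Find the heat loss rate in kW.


Temperature difference dT = 23 - 18 = 5 K
Heat loss (W) = U * A * dT = 25.9 * 2405 * 5 = 311447.5 W
Convert to kW: 311447.5 / 1000 = 311.4475 kW

311.4475 kW


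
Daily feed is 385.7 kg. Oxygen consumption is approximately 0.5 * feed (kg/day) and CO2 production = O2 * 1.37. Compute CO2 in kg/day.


O2 = 385.7 * 0.5 = 192.85
CO2 = 192.85 * 1.37 = 264.2045

264.2045 kg/day


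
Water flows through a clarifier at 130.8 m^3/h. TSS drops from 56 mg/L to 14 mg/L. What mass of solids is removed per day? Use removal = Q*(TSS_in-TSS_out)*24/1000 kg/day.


Concentration drop: TSS_in - TSS_out = 56 - 14 = 42 mg/L
Hourly solids removed = Q * dTSS = 130.8 m^3/h * 42 mg/L = 5493.6 g/h  (m^3/h * mg/L = g/h)
Daily solids removed = 5493.6 * 24 = 131846.4 g/day
Convert g to kg: 131846.4 / 1000 = 131.8464 kg/day

131.8464 kg/day


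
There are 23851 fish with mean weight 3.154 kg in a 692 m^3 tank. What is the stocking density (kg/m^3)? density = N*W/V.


Total biomass = 23851 fish * 3.154 kg = 75226.054 kg
Density = total biomass / volume = 75226.054 / 692 = 108.708 kg/m^3

108.708 kg/m^3


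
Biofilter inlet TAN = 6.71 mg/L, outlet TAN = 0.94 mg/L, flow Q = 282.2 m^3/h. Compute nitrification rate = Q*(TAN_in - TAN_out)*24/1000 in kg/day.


Concentration drop: TAN_in - TAN_out = 6.71 - 0.94 = 5.77 mg/L
Hourly TAN removed = Q * dTAN = 282.2 m^3/h * 5.77 mg/L = 1628.294 g/h  (m^3/h * mg/L = g/h)
Daily TAN removed = 1628.294 * 24 = 39079.056 g/day
Convert to kg/day: 39079.056 / 1000 = 39.079056 kg/day

39.079056 kg/day


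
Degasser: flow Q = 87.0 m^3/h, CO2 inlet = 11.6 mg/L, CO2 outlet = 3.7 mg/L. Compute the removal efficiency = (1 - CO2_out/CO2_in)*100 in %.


CO2_out / CO2_in = 3.7 / 11.6 = 0.31896552
Fraction remaining = 0.31896552
efficiency = (1 - 0.31896552) * 100 = 68.1034 %

68.1034 %


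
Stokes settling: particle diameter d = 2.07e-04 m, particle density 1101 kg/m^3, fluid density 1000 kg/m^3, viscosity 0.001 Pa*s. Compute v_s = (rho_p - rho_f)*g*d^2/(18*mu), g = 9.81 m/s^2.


Density difference: rho_p - rho_f = 1101 - 1000 = 101 kg/m^3
d^2 = (2.07e-04)^2 = 4.2849e-08 m^2
Numerator = (rho_p - rho_f) * g * d^2 = 101 * 9.81 * 4.2849e-08 = 4.2455218e-05
Denominator = 18 * mu = 18 * 0.001 = 0.018
v_s = 4.2455218e-05 / 0.018 = 0.00235862 m/s
Check: Re = rho_f * v_s * d / mu = 1000 * 0.00235862 * 2.07e-04 / 0.001 = 0.488 < 1, so Stokes' law applies.

0.00235862 m/s


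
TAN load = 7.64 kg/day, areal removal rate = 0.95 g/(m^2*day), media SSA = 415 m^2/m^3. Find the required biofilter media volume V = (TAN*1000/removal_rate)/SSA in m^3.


A = 7.64*1000 / 0.95 = 8042.1053 m^2
V = 8042.1053 / 415 = 19.3786

19.3786 m^3


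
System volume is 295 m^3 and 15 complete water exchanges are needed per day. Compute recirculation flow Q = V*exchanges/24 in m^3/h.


Daily recirculation volume = 295 m^3 * 15 = 4425 m^3/day
Flow rate Q = daily volume / 24 h = 4425 / 24 = 184.375 m^3/h

184.375 m^3/h


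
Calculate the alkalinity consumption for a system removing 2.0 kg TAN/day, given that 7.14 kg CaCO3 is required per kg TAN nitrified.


Alkalinity factor: 7.14 kg CaCO3 consumed per kg TAN nitrified
alk = 2.0 kg TAN * 7.14 = 14.28 kg CaCO3/day

14.28 kg CaCO3/day


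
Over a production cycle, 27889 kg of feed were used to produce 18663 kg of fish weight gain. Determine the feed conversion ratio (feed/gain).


FCR = feed consumed / weight gained
FCR = 27889 kg / 18663 kg = 1.49435

1.49435


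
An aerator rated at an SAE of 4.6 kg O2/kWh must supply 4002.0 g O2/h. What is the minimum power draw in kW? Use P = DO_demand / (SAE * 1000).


SAE in g O2/kWh = 4.6 * 1000 = 4600 g/kWh
P = DO_demand / SAE_g = 4002.0 / 4600 = 0.87 kW

0.87 kW


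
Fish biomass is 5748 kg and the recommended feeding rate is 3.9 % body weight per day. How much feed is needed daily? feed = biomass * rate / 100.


Feeding rate fraction = 3.9% / 100 = 0.039
Daily feed = 5748 kg * 0.039 = 224.172 kg/day

224.172 kg/day


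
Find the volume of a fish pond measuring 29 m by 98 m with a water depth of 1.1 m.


Base area = L * W = 29 * 98 = 2842 m^2
Volume = area * depth = 2842 * 1.1 = 3126.2 m^3

3126.2 m^3


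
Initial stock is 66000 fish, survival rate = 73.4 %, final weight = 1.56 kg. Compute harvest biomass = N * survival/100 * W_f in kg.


Survivors = 66000 * 73.4/100 = 48444 fish
Harvest biomass = survivors * W_f = 48444 * 1.56 = 75572.64 kg

75572.64 kg


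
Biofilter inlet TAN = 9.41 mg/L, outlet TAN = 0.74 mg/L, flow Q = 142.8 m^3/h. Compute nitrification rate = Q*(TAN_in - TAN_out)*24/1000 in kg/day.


Concentration drop: TAN_in - TAN_out = 9.41 - 0.74 = 8.67 mg/L
Hourly TAN removed = Q * dTAN = 142.8 m^3/h * 8.67 mg/L = 1238.076 g/h  (m^3/h * mg/L = g/h)
Daily TAN removed = 1238.076 * 24 = 29713.824 g/day
Convert to kg/day: 29713.824 / 1000 = 29.713824 kg/day

29.713824 kg/day
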